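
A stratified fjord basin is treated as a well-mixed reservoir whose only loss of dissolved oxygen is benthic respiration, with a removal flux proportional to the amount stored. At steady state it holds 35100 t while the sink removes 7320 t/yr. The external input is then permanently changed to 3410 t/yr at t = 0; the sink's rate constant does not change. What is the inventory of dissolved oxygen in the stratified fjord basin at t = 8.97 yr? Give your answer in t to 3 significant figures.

Residence time τ = M₀/F₀ = 4.795 yr. The eventual steady state is M_∞ = M₀·(F₁/F₀) = 35100 × 3410/7320 = 16351 t.
The anomaly ΔM(t) = M(t) − M_∞ decays as ΔM₀·e^(−t/τ) with ΔM₀ = 35100 − 16351 = 18750 t.
At t = 8.97 yr, e^(−t/τ) = e^(−1.871) = 0.1540, so ΔM = 2888 t and M = 16351 + 2888 = 19239 t.

19200 t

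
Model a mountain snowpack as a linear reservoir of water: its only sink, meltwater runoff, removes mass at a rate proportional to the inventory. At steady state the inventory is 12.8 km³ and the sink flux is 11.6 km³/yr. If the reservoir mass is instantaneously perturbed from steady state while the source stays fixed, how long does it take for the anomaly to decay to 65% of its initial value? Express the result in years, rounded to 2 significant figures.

0.48 yr

For a linear reservoir the anomaly decays as exp(−t/τ) with τ = M/F = 12.8/11.6 = 1.103 yr.
exp(−t/τ) = 0.65 ⇒ t = −τ ln(0.65) = 1.103 × 0.4308 = 0.4753 yr.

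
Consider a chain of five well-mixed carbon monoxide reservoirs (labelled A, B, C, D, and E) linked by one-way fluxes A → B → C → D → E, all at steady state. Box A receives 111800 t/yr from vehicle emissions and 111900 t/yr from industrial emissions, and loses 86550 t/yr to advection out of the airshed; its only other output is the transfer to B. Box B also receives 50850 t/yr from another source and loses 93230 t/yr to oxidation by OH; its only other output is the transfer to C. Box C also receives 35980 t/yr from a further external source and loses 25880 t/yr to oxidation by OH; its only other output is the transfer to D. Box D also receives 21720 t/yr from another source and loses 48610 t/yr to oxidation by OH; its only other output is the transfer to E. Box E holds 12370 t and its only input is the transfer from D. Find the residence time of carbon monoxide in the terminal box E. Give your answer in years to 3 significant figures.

0.159 yr

Box A: F(A→B) = (111800 + 111900) − 86550 = 137150 t/yr.
Box B: F(B→C) = (137150 + 50850) − 93230 = 94770 t/yr.
Box C: F(C→D) = (94770 + 35980) − 25880 = 104870 t/yr.
Box D: F(D→E) = (104870 + 21720) − 48610 = 77980 t/yr.
Box E throughput = its input = 77980 t/yr; τ = 12370 / 77980 = 0.1586 yr.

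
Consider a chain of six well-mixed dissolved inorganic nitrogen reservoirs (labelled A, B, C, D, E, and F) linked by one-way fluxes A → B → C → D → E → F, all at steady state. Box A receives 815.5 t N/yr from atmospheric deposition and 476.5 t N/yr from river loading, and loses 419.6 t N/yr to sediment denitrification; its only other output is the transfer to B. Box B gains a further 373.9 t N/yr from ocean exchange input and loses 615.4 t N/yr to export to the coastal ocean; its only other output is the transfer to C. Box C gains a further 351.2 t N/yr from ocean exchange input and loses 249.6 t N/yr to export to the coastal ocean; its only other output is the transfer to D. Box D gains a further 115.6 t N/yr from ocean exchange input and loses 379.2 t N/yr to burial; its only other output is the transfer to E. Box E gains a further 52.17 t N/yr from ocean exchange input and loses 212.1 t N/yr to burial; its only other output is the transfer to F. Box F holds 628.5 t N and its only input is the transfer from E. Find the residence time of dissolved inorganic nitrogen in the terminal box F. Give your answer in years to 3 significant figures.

2.03 yr

Box A: F(A→B) = (815.5 + 476.5) − 419.6 = 872.40 t N/yr.
Box B: F(B→C) = (872.40 + 373.9) − 615.4 = 630.90 t N/yr.
Box C: F(C→D) = (630.90 + 351.2) − 249.6 = 732.50 t N/yr.
Box D: F(D→E) = (732.50 + 115.6) − 379.2 = 468.90 t N/yr.
Box E: F(E→F) = (468.90 + 52.17) − 212.1 = 308.97 t N/yr.
Box F throughput = its input = 308.97 t N/yr; τ = 628.5 / 308.97 = 2.034 yr.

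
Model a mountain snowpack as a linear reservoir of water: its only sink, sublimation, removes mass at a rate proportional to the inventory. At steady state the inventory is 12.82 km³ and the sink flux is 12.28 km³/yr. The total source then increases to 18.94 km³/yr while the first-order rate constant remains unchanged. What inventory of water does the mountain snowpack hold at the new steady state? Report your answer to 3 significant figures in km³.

19.8 km³

Rate constant k = F/M = 12.28 / 12.82 = 0.9579 yr⁻¹.
At the new steady state, source = k·M_new ⇒ M_new = 18.94 / 0.9579 = 19.77 km³.
(Equivalently M_new = M × F_new/F_old = 12.82 × 18.94/12.28.)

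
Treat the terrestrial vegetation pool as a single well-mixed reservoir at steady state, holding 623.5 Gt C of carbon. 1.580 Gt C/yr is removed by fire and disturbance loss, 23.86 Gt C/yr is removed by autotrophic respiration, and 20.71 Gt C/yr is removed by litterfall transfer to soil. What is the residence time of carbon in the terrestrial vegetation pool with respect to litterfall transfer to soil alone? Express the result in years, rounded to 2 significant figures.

30 yr

Residence time with respect to a single sink: τ = M / F_sink.
τ = 623.5 / 20.71 = 30.11 yr.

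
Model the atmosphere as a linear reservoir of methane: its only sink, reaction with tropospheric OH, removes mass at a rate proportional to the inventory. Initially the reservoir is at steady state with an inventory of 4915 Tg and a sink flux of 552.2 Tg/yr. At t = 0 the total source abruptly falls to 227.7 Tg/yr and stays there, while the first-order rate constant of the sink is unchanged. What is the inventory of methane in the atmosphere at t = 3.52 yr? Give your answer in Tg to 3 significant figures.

The sink rate constant is k = F₀/M₀ = 552.2/4915 = 0.1123 yr⁻¹.
Solving dM/dt = F₁ − kM with M(0) = M₀ gives M(t) = F₁/k + (M₀ − F₁/k)·e^(−kt).
F₁/k = 227.7/0.1123 = 2026.7 Tg; kt = 0.1123 × 3.52 = 0.3955, e^(−kt) = 0.6734.
M(3.52) = 2026.7 + (4915 − 2026.7) × 0.6734 = 2026.7 + 1945 = 3971.6 Tg.

3970 Tg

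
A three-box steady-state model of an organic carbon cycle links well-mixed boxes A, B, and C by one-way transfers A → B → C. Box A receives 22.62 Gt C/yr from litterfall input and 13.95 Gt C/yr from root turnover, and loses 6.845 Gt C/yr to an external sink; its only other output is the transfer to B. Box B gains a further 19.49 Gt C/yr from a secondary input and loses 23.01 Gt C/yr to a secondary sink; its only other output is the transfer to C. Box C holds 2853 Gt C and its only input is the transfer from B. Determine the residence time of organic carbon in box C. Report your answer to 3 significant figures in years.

109 yr

Box A: F(A→B) = (22.62 + 13.95) − 6.845 = 29.725 Gt C/yr.
Box B: F(B→C) = (29.725 + 19.49) − 23.01 = 26.205 Gt C/yr.
Box C throughput = its input = 26.205 Gt C/yr; τ = 2853 / 26.205 = 108.9 yr.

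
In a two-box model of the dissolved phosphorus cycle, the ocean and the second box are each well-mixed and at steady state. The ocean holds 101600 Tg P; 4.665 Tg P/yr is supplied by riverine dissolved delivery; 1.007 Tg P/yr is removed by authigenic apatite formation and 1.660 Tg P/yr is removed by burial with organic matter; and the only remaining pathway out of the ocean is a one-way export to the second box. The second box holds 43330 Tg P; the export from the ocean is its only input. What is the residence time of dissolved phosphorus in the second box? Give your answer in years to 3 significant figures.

Balance the ocean: ΣF_in = 4.6650 Tg P/yr.
Export to the second box = ΣF_in − (1.007 + 1.660) = 1.9980 Tg P/yr.
At steady state the output of the second box equals its input, 1.9980 Tg P/yr.
τ = M / F = 43330 / 1.9980 = 21690 yr.

21700 yr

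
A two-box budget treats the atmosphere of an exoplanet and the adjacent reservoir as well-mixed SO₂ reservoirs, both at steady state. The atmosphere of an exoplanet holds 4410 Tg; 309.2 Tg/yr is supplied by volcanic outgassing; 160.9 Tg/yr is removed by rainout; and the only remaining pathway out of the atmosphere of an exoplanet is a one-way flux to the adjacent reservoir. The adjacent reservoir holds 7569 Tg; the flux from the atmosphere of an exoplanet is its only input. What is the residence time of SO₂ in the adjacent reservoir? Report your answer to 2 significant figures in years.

Balance the atmosphere of an exoplanet: ΣF_in = 309.20 Tg/yr.
Flux to the adjacent reservoir = ΣF_in − (160.9) = 148.30 Tg/yr.
At steady state the output of the adjacent reservoir equals its input, 148.30 Tg/yr.
τ = M / F = 7569 / 148.30 = 51.04 yr.

51 yr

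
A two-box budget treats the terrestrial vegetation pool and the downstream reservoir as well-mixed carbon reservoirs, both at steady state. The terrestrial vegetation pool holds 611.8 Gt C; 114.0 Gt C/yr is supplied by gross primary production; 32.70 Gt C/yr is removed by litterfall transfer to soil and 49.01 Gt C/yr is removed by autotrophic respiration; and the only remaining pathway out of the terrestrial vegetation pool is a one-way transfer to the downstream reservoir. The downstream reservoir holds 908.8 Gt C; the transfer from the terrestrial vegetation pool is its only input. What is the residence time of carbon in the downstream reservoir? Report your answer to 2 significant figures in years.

Balance the terrestrial vegetation pool: ΣF_in = 114.00 Gt C/yr.
Transfer to the downstream reservoir = ΣF_in − (32.70 + 49.01) = 32.290 Gt C/yr.
At steady state the output of the downstream reservoir equals its input, 32.290 Gt C/yr.
τ = M / F = 908.8 / 32.290 = 28.14 yr.

28 yr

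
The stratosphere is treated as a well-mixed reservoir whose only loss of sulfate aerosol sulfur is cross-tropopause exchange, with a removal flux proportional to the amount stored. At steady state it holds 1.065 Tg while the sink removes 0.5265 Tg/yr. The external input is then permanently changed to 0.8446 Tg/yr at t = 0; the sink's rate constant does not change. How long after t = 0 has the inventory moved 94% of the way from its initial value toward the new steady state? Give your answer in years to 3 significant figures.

τ = M₀/F₀ = 1.065/0.5265 = 2.023 yr.
The remaining gap fraction is e^(−t/τ); 94% covered ⇒ e^(−t/τ) = 0.0600.
t = −τ ln(0.0600) = 2.023 × 2.813 = 5.691 yr.

5.69 yr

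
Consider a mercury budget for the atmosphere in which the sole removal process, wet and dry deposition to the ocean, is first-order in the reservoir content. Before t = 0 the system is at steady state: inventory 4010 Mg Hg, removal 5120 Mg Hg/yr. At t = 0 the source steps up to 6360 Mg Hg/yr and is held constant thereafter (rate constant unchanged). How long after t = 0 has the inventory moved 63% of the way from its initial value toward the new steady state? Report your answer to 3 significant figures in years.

τ = M₀/F₀ = 4010/5120 = 0.7832 yr.
The remaining gap fraction is e^(−t/τ); 63% covered ⇒ e^(−t/τ) = 0.370.
t = −τ ln(0.370) = 0.7832 × 0.9943 = 0.7787 yr.

0.779 yr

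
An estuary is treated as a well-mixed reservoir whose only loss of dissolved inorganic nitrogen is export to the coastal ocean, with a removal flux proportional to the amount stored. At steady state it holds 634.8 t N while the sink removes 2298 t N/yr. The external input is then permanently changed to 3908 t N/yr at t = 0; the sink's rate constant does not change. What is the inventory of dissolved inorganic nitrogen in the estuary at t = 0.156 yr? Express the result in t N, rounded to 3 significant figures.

827 t N

τ = M₀/F₀ = 634.8/2298 = 0.2762 yr; rate constant k = 1/τ.
New steady state M_∞ = F₁/k = F₁·τ = 3908 × 0.2762 = 1079.5 t N.
M(t) = M_∞ + (M₀ − M_∞)·e^(−t/τ); t/τ = 0.156/0.2762 = 0.5647, so e^(−t/τ) = 0.5685.
M(t) = 1079.5 − 444.7 × 0.5685 = 826.70 t N.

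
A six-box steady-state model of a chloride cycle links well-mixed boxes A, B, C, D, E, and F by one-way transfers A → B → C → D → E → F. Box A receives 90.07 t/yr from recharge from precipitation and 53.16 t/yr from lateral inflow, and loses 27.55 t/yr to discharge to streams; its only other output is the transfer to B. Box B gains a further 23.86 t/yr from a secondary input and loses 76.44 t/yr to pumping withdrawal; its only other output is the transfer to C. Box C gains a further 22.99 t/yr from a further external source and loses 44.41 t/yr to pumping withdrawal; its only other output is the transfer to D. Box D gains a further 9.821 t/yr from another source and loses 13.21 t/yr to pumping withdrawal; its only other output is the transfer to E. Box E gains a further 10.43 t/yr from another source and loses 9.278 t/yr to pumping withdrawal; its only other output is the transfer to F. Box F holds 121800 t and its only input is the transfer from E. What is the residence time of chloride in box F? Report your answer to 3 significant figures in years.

Box A: F(A→B) = (90.07 + 53.16) − 27.55 = 115.68 t/yr.
Box B: F(B→C) = (115.68 + 23.86) − 76.44 = 63.100 t/yr.
Box C: F(C→D) = (63.100 + 22.99) − 44.41 = 41.680 t/yr.
Box D: F(D→E) = (41.680 + 9.821) − 13.21 = 38.291 t/yr.
Box E: F(E→F) = (38.291 + 10.43) − 9.278 = 39.443 t/yr.
Box F throughput = its input = 39.443 t/yr; τ = 121800 / 39.443 = 3088 yr.

3090 yr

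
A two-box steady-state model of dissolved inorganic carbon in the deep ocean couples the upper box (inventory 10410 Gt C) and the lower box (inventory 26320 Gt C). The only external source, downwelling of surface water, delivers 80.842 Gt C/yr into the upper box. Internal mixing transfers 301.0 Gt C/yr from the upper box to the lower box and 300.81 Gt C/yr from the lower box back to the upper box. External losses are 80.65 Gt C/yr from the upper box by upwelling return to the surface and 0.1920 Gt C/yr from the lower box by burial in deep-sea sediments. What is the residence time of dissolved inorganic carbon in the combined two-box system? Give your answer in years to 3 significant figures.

454 yr

For the system as a whole, the A↔B exchange is internal and contributes nothing to the throughput; only the external sinks remove mass.
M_total = 10410 + 26320 = 36730 Gt C.
ΣF_external_out = 80.65 + 0.1920 = 80.842 Gt C/yr.
τ = M_total / ΣF_ext = 36730 / 80.842 = 454.3 yr.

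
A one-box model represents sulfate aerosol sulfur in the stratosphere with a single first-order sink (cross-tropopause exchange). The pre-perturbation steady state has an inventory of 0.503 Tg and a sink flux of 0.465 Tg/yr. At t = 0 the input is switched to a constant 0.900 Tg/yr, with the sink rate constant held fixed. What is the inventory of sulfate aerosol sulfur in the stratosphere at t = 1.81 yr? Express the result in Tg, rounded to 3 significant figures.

Residence time τ = M₀/F₀ = 1.082 yr. The eventual steady state is M_∞ = M₀·(F₁/F₀) = 0.503 × 0.900/0.465 = 0.97355 Tg.
The anomaly ΔM(t) = M(t) − M_∞ decays as ΔM₀·e^(−t/τ) with ΔM₀ = 0.503 − 0.97355 = −0.4705 Tg.
At t = 1.81 yr, e^(−t/τ) = e^(−1.673) = 0.1876, so ΔM = −0.08829 Tg and M = 0.97355 − 0.08829 = 0.88526 Tg.

0.885 Tg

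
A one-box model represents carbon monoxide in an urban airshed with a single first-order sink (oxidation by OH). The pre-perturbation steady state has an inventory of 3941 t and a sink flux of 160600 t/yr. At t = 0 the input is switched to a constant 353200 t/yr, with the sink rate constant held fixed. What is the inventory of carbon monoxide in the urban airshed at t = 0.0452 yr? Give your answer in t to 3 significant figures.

The sink rate constant is k = F₀/M₀ = 160600/3941 = 40.75 yr⁻¹.
Solving dM/dt = F₁ − kM with M(0) = M₀ gives M(t) = F₁/k + (M₀ − F₁/k)·e^(−kt).
F₁/k = 353200/40.75 = 8667.3 t; kt = 40.75 × 0.0452 = 1.842, e^(−kt) = 0.1585.
M(0.0452) = 8667.3 + (3941 − 8667.3) × 0.1585 = 8667.3 − 749.2 = 7918.1 t.

7920 t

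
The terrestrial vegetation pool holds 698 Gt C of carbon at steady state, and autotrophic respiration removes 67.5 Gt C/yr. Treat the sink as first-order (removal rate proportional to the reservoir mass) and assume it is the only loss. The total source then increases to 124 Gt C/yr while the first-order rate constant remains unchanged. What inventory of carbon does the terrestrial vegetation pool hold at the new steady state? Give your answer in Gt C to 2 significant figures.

Rate constant k = F/M = 67.5 / 698 = 0.09670 yr⁻¹.
At the new steady state, source = k·M_new ⇒ M_new = 124 / 0.09670 = 1282 Gt C.
(Equivalently M_new = M × F_new/F_old = 698 × 124/67.5.)

1300 Gt C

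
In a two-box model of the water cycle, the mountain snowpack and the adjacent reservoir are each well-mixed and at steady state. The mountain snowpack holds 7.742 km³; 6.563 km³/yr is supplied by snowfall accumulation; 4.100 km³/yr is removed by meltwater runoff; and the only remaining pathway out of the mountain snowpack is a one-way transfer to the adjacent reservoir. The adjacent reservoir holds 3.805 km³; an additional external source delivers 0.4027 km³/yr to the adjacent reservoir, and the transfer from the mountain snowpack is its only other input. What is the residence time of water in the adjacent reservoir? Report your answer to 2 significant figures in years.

Balance the mountain snowpack: ΣF_in = 6.5630 km³/yr.
Transfer to the adjacent reservoir = ΣF_in − (4.100) = 2.4630 km³/yr.
Total input to the adjacent reservoir = 2.4630 + 0.4027 = 2.8657 km³/yr; at steady state this equals its total output.
τ = M / F = 3.805 / 2.8657 = 1.328 yr.

1.3 yr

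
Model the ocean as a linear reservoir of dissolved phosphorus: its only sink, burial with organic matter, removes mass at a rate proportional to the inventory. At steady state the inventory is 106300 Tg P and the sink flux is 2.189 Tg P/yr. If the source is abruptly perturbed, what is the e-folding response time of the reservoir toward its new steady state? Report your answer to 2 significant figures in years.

49000 yr

For a linear reservoir the response time equals the residence time τ = M/F.
τ = 106300 / 2.189 = 48560 yr.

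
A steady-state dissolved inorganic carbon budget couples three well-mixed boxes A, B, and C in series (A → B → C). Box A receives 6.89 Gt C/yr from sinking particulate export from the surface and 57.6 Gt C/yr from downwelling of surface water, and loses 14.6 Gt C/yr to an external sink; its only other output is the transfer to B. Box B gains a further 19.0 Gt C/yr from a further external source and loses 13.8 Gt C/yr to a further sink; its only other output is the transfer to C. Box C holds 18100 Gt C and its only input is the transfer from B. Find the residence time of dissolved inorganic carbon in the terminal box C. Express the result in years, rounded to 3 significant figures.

Box A: F(A→B) = (6.89 + 57.6) − 14.6 = 49.890 Gt C/yr.
Box B: F(B→C) = (49.890 + 19.0) − 13.8 = 55.090 Gt C/yr.
Box C throughput = its input = 55.090 Gt C/yr; τ = 18100 / 55.090 = 328.6 yr.

329 yr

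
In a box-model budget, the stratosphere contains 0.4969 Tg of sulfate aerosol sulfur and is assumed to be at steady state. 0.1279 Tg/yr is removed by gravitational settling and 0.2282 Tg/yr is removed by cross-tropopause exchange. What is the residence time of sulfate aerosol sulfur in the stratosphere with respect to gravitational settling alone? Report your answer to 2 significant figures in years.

Residence time with respect to a single sink: τ = M / F_sink.
τ = 0.4969 / 0.1279 = 3.885 yr.

3.9 yr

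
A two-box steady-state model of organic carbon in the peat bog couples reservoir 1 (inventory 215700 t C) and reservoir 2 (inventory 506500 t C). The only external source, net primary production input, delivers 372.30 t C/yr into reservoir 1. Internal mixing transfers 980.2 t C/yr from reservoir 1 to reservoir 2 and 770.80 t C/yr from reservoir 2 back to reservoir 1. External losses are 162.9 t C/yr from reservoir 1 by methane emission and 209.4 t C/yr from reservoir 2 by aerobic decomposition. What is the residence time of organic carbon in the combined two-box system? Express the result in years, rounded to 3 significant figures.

1940 yr

Treat the two boxes together as one reservoir: the mixing fluxes between them are internal recycling, so τ = ΣM / Σ(external losses).
M_total = 215700 + 506500 = 722200 t C.
ΣF_external_out = 162.9 + 209.4 = 372.30 t C/yr.
τ = M_total / ΣF_ext = 722200 / 372.30 = 1940 yr.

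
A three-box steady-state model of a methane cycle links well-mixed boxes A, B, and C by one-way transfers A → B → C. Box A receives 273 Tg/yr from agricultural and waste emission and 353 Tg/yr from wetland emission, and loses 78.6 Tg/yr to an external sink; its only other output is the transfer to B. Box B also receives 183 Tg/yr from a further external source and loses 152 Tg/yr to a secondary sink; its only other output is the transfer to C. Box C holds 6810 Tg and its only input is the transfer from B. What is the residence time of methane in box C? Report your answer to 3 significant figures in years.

Box A: F(A→B) = (273 + 353) − 78.6 = 547.40 Tg/yr.
Box B: F(B→C) = (547.40 + 183) − 152 = 578.40 Tg/yr.
Box C throughput = its input = 578.40 Tg/yr; τ = 6810 / 578.40 = 11.77 yr.

11.8 yr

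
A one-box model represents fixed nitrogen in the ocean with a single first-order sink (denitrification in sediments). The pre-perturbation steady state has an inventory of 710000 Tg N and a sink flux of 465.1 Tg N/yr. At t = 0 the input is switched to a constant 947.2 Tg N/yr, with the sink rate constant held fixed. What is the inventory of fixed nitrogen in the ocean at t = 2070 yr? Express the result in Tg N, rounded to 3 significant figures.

τ = M₀/F₀ = 710000/465.1 = 1527 yr; rate constant k = 1/τ.
New steady state M_∞ = F₁/k = F₁·τ = 947.2 × 1527 = 1.4460×10^6 Tg N.
M(t) = M_∞ + (M₀ − M_∞)·e^(−t/τ); t/τ = 2070/1527 = 1.356, so e^(−t/τ) = 0.2577.
M(t) = 1.4460×10^6 − 736000 × 0.2577 = 1.2563×10^6 Tg N.

1.26×10^6 Tg N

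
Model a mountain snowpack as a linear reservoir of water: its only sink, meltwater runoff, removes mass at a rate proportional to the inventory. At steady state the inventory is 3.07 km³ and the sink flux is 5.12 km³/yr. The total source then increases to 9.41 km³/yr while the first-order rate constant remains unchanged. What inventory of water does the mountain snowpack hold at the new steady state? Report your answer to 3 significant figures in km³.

Rate constant k = F/M = 5.12 / 3.07 = 1.668 yr⁻¹.
At the new steady state, source = k·M_new ⇒ M_new = 9.41 / 1.668 = 5.642 km³.
(Equivalently M_new = M × F_new/F_old = 3.07 × 9.41/5.12.)

5.64 km³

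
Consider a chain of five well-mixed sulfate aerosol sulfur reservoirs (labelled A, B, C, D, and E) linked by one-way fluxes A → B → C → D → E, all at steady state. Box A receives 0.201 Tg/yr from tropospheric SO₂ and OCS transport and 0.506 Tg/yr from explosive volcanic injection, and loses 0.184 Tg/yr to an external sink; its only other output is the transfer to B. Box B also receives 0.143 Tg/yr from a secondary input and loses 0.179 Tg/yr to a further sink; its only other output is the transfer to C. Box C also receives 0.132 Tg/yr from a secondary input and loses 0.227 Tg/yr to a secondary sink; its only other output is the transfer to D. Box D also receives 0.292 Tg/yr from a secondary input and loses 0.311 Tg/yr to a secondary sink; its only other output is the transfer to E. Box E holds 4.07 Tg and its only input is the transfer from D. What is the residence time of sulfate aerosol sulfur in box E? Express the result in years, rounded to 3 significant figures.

10.9 yr

Box A: F(A→B) = (0.201 + 0.506) − 0.184 = 0.52300 Tg/yr.
Box B: F(B→C) = (0.52300 + 0.143) − 0.179 = 0.48700 Tg/yr.
Box C: F(C→D) = (0.48700 + 0.132) − 0.227 = 0.39200 Tg/yr.
Box D: F(D→E) = (0.39200 + 0.292) − 0.311 = 0.37300 Tg/yr.
Box E throughput = its input = 0.37300 Tg/yr; τ = 4.07 / 0.37300 = 10.91 yr.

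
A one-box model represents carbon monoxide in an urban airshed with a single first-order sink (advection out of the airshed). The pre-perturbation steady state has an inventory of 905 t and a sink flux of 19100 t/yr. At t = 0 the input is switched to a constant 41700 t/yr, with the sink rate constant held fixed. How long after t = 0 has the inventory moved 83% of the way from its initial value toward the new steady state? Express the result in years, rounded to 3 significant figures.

0.0840 yr

τ = M₀/F₀ = 905/19100 = 0.04738 yr.
The remaining gap fraction is e^(−t/τ); 83% covered ⇒ e^(−t/τ) = 0.170.
t = −τ ln(0.170) = 0.04738 × 1.772 = 0.08396 yr.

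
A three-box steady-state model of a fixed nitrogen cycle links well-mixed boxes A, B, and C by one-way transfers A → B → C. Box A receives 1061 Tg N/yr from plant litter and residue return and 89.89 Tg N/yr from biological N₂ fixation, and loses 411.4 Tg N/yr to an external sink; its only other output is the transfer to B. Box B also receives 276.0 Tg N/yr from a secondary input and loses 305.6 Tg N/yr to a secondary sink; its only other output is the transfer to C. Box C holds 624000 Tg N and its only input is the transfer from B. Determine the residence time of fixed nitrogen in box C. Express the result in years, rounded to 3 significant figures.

Box A: F(A→B) = (1061 + 89.89) − 411.4 = 739.49 Tg N/yr.
Box B: F(B→C) = (739.49 + 276.0) − 305.6 = 709.89 Tg N/yr.
Box C throughput = its input = 709.89 Tg N/yr; τ = 624000 / 709.89 = 879.0 yr.

879 yr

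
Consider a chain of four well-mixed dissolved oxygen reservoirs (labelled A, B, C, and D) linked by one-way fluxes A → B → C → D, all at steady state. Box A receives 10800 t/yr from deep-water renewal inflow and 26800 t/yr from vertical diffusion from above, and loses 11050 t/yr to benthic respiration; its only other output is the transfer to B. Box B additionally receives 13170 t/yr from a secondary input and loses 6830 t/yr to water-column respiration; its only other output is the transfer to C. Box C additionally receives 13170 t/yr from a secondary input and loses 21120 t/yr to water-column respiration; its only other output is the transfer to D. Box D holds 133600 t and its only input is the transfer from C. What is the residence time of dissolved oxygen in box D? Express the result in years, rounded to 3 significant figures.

5.36 yr

Box A: F(A→B) = (10800 + 26800) − 11050 = 26550 t/yr.
Box B: F(B→C) = (26550 + 13170) − 6830 = 32890 t/yr.
Box C: F(C→D) = (32890 + 13170) − 21120 = 24940 t/yr.
Box D throughput = its input = 24940 t/yr; τ = 133600 / 24940 = 5.357 yr.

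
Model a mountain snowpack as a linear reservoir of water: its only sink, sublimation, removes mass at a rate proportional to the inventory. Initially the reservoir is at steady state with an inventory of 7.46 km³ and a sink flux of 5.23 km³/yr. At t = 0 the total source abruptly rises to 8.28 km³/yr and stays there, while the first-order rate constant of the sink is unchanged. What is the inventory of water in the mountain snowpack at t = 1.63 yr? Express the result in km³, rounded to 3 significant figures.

Residence time τ = M₀/F₀ = 1.426 yr. The eventual steady state is M_∞ = M₀·(F₁/F₀) = 7.46 × 8.28/5.23 = 11.810 km³.
The anomaly ΔM(t) = M(t) − M_∞ decays as ΔM₀·e^(−t/τ) with ΔM₀ = 7.46 − 11.810 = −4.350 km³.
At t = 1.63 yr, e^(−t/τ) = e^(−1.143) = 0.3189, so ΔM = −1.388 km³ and M = 11.810 − 1.388 = 10.423 km³.

10.4 km³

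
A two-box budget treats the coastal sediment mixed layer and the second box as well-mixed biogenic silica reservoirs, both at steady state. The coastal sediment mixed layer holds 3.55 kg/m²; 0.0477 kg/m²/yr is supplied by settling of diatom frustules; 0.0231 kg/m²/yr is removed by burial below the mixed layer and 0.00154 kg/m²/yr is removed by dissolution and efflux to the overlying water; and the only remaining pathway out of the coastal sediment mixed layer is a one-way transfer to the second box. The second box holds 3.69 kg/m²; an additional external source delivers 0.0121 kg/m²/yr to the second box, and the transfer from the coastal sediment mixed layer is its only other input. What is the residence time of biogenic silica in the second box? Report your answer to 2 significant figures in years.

100 yr

Balance the coastal sediment mixed layer: ΣF_in = 0.047700 kg/m²/yr.
Transfer to the second box = ΣF_in − (0.0231 + 0.00154) = 0.023060 kg/m²/yr.
Total input to the second box = 0.023060 + 0.0121 = 0.035160 kg/m²/yr; at steady state this equals its total output.
τ = M / F = 3.69 / 0.035160 = 104.9 yr.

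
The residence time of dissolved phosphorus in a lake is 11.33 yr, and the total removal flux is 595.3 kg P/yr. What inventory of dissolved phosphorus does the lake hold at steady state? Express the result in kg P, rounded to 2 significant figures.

6700 kg P

τ = M/F ⇒ M = τ × F = 11.33 × 595.3 = 6745 kg P.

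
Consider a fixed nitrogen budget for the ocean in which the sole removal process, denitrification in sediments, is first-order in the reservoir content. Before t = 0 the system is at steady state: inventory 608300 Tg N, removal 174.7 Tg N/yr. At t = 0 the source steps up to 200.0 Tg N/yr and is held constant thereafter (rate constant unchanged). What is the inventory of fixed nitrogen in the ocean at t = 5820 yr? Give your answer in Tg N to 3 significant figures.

680000 Tg N

Residence time τ = M₀/F₀ = 3482 yr. The eventual steady state is M_∞ = M₀·(F₁/F₀) = 608300 × 200.0/174.7 = 696390 Tg N.
The anomaly ΔM(t) = M(t) − M_∞ decays as ΔM₀·e^(−t/τ) with ΔM₀ = 608300 − 696390 = −88090 Tg N.
At t = 5820 yr, e^(−t/τ) = e^(−1.671) = 0.1880, so ΔM = −16560 Tg N and M = 696390 − 16560 = 679830 Tg N.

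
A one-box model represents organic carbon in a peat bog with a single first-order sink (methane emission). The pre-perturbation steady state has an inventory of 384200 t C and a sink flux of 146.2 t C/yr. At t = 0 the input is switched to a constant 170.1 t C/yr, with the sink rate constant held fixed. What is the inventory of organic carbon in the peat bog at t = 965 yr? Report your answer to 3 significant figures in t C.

404000 t C

Residence time τ = M₀/F₀ = 2628 yr. The eventual steady state is M_∞ = M₀·(F₁/F₀) = 384200 × 170.1/146.2 = 447010 t C.
The anomaly ΔM(t) = M(t) − M_∞ decays as ΔM₀·e^(−t/τ) with ΔM₀ = 384200 − 447010 = −62810 t C.
At t = 965 yr, e^(−t/τ) = e^(−0.3672) = 0.6927, so ΔM = −43500 t C and M = 447010 − 43500 = 403500 t C.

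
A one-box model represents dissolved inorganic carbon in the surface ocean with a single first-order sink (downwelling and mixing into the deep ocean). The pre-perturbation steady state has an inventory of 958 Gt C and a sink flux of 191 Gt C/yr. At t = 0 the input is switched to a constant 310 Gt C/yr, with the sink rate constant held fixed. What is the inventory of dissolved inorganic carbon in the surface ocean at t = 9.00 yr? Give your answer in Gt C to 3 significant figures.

τ = M₀/F₀ = 958/191 = 5.016 yr; rate constant k = 1/τ.
New steady state M_∞ = F₁/k = F₁·τ = 310 × 5.016 = 1554.9 Gt C.
M(t) = M_∞ + (M₀ − M_∞)·e^(−t/τ); t/τ = 9.00/5.016 = 1.794, so e^(−t/τ) = 0.1662.
M(t) = 1554.9 − 596.9 × 0.1662 = 1455.6 Gt C.

1460 Gt C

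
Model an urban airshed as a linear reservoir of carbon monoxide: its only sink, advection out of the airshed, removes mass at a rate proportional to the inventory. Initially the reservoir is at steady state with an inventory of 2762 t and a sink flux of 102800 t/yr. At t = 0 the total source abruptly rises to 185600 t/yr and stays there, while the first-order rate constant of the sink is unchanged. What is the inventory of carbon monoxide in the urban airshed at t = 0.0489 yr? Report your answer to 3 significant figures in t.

The sink rate constant is k = F₀/M₀ = 102800/2762 = 37.22 yr⁻¹.
Solving dM/dt = F₁ − kM with M(0) = M₀ gives M(t) = F₁/k + (M₀ − F₁/k)·e^(−kt).
F₁/k = 185600/37.22 = 4986.6 t; kt = 37.22 × 0.0489 = 1.820, e^(−kt) = 0.1620.
M(0.0489) = 4986.6 + (2762 − 4986.6) × 0.1620 = 4986.6 − 360.4 = 4626.2 t.

4630 t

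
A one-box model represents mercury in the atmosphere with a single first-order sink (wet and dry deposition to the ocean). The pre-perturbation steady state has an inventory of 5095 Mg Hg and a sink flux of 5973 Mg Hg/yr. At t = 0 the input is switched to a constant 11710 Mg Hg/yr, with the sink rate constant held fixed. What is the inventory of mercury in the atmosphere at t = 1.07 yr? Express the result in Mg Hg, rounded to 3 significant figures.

8590 Mg Hg

τ = M₀/F₀ = 5095/5973 = 0.8530 yr; rate constant k = 1/τ.
New steady state M_∞ = F₁/k = F₁·τ = 11710 × 0.8530 = 9988.7 Mg Hg.
M(t) = M_∞ + (M₀ − M_∞)·e^(−t/τ); t/τ = 1.07/0.8530 = 1.254, so e^(−t/τ) = 0.2853.
M(t) = 9988.7 − 4894 × 0.2853 = 8592.8 Mg Hg.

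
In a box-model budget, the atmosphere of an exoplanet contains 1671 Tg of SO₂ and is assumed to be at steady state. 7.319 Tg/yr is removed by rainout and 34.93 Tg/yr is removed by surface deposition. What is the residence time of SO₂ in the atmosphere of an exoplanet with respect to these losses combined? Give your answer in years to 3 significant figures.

39.6 yr

Total removal = 7.319 + 34.93 = 42.249 Tg/yr.
τ = M / ΣF_out = 1671 / 42.249 = 39.55 yr.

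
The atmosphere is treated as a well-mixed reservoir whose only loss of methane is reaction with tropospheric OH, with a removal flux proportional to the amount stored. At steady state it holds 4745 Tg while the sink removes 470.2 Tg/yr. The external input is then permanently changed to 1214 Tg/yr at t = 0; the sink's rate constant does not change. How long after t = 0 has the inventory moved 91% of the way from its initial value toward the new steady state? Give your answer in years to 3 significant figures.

τ = M₀/F₀ = 4745/470.2 = 10.09 yr.
The remaining gap fraction is e^(−t/τ); 91% covered ⇒ e^(−t/τ) = 0.0900.
t = −τ ln(0.0900) = 10.09 × 2.408 = 24.30 yr.

24.3 yr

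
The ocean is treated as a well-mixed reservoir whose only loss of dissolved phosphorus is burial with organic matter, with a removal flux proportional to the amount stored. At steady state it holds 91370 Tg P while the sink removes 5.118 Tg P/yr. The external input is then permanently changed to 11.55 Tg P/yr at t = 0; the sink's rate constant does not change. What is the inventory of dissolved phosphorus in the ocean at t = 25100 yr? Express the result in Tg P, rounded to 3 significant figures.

The sink rate constant is k = F₀/M₀ = 5.118/91370 = 5.601×10^-5 yr⁻¹.
Solving dM/dt = F₁ − kM with M(0) = M₀ gives M(t) = F₁/k + (M₀ − F₁/k)·e^(−kt).
F₁/k = 11.55/5.601×10^-5 = 206200 Tg P; kt = 5.601×10^-5 × 25100 = 1.406, e^(−kt) = 0.2451.
M(25100) = 206200 + (91370 − 206200) × 0.2451 = 206200 − 28150 = 178050 Tg P.

178000 Tg P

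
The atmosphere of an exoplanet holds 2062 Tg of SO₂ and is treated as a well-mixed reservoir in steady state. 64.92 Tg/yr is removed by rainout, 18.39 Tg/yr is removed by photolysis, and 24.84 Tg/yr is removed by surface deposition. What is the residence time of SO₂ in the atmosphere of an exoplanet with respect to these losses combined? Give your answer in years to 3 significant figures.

Total removal = 64.92 + 18.39 + 24.84 = 108.15 Tg/yr.
τ = M / ΣF_out = 2062 / 108.15 = 19.07 yr.

19.1 yr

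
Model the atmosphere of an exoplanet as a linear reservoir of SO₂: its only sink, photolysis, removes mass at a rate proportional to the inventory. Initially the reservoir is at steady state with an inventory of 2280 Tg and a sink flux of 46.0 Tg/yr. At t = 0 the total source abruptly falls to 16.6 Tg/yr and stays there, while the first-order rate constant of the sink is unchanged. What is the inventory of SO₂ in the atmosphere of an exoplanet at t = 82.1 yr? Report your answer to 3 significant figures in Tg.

Residence time τ = M₀/F₀ = 49.57 yr. The eventual steady state is M_∞ = M₀·(F₁/F₀) = 2280 × 16.6/46.0 = 822.78 Tg.
The anomaly ΔM(t) = M(t) − M_∞ decays as ΔM₀·e^(−t/τ) with ΔM₀ = 2280 − 822.78 = 1457 Tg.
At t = 82.1 yr, e^(−t/τ) = e^(−1.656) = 0.1908, so ΔM = 278.1 Tg and M = 822.78 + 278.1 = 1100.9 Tg.

1100 Tg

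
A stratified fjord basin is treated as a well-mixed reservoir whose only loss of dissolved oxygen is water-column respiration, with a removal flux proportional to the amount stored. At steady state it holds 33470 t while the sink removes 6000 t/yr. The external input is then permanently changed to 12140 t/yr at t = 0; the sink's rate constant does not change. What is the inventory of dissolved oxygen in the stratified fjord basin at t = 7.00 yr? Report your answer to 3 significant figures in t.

58000 t

Residence time τ = M₀/F₀ = 5.578 yr. The eventual steady state is M_∞ = M₀·(F₁/F₀) = 33470 × 12140/6000 = 67721 t.
The anomaly ΔM(t) = M(t) − M_∞ decays as ΔM₀·e^(−t/τ) with ΔM₀ = 33470 − 67721 = −34250 t.
At t = 7.00 yr, e^(−t/τ) = e^(−1.255) = 0.2851, so ΔM = −9766 t and M = 67721 − 9766 = 57955 t.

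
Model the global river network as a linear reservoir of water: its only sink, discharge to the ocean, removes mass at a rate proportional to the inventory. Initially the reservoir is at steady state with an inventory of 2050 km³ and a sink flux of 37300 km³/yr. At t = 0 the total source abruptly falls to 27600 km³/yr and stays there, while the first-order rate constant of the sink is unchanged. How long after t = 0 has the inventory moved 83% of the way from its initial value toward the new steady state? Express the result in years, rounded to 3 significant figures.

0.0974 yr

τ = M₀/F₀ = 2050/37300 = 0.05496 yr.
The remaining gap fraction is e^(−t/τ); 83% covered ⇒ e^(−t/τ) = 0.170.
t = −τ ln(0.170) = 0.05496 × 1.772 = 0.09739 yr.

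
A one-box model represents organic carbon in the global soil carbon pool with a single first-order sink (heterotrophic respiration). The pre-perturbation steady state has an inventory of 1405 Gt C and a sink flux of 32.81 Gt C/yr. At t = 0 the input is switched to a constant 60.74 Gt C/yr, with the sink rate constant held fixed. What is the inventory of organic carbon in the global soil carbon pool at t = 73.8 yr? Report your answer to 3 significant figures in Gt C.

The sink rate constant is k = F₀/M₀ = 32.81/1405 = 0.02335 yr⁻¹.
Solving dM/dt = F₁ − kM with M(0) = M₀ gives M(t) = F₁/k + (M₀ − F₁/k)·e^(−kt).
F₁/k = 60.74/0.02335 = 2601.0 Gt C; kt = 0.02335 × 73.8 = 1.723, e^(−kt) = 0.1785.
M(73.8) = 2601.0 + (1405 − 2601.0) × 0.1785 = 2601.0 − 213.4 = 2387.6 Gt C.

2390 Gt C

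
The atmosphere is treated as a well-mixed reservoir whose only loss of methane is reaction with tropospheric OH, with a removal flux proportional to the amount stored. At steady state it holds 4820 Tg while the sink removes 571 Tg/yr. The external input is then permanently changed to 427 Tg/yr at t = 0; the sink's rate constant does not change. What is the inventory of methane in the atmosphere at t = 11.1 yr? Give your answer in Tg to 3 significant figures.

τ = M₀/F₀ = 4820/571 = 8.441 yr; rate constant k = 1/τ.
New steady state M_∞ = F₁/k = F₁·τ = 427 × 8.441 = 3604.4 Tg.
M(t) = M_∞ + (M₀ − M_∞)·e^(−t/τ); t/τ = 11.1/8.441 = 1.315, so e^(−t/τ) = 0.2685.
M(t) = 3604.4 + 1216 × 0.2685 = 3930.8 Tg.

3930 Tg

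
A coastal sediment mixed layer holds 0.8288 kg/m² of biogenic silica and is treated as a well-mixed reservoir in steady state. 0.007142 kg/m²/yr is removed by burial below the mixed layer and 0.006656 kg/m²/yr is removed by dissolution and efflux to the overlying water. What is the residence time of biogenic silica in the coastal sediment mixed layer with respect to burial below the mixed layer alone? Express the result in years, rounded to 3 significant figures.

116 yr

Residence time with respect to a single sink: τ = M / F_sink.
τ = 0.8288 / 0.007142 = 116.0 yr.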